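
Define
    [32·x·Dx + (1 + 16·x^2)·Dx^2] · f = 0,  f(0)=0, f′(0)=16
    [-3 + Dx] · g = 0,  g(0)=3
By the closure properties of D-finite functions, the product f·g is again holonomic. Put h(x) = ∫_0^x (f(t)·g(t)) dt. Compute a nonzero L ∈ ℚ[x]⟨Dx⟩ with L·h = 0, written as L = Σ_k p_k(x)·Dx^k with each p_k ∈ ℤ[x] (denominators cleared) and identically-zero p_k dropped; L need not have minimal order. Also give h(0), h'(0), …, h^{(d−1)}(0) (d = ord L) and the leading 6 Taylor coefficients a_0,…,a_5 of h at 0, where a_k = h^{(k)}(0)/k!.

f: a_k = 0, 16, 0, -256/3, 0, 4096/5, …
g: a_k = 3, 9, 27/2, 27/2, 81/8, 243/40, …
L₀ := L_f ⊗_s L_g (sym. prod.), ord ≤ 2.
Integrate: L := L₀·Dx.
L = (9 - 96·x + 144·x^2)·Dx + (-6 + 32·x - 96·x^2)·Dx^2 + (1 + 16·x^2)·Dx^3  (order 3).
h: a_k = 0, 0, 24, 48, -10, -552/5, …
ICs: h(0) = 0, h′(0) = 0, h′′(0) = 48.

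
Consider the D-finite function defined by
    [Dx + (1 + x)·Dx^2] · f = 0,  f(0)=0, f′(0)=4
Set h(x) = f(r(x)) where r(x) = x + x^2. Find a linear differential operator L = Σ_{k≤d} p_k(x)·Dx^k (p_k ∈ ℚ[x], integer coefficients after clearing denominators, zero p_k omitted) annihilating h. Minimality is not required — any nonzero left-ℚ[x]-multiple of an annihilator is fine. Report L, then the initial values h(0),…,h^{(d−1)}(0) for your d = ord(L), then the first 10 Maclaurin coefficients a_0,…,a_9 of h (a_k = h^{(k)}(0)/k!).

L = (-1 + 2·x + 2·x^2)·Dx + (1 + 3·x + 3·x^2 + 2·x^3)·Dx^2  (order 2).
h: a_k = 0, 4, 2, -8/3, 1, 4/5, -4/3, 4/7, 1/2, -8/9, …
ICs: h(0) = 0, h′(0) = 4.

f: a_k = 0, 4, -2, 4/3, -1, 4/5, -2/3, 4/7, -1/2, 4/9, …
Change of var in L_f (x↦r) gives L₀.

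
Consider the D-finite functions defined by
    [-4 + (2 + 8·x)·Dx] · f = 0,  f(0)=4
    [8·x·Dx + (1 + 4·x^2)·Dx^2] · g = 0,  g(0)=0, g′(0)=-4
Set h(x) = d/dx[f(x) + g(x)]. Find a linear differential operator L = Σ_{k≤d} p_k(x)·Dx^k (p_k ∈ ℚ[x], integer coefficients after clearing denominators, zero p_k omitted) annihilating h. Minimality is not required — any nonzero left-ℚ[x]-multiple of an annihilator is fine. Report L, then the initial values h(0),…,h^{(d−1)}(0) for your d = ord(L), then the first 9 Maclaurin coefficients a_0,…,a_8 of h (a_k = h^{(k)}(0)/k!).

L = (-8 - 80·x + 96·x^2 + 192·x^3) + (-10 - 32·x - 64·x^2 + 384·x^3 + 672·x^4)·Dx + (-1 + 24·x^2 + 48·x^3 + 112·x^4 + 192·x^5)·Dx^2  (order 2).
h: a_k = 4, -16, 64, -160, 496, -2016, 7648, -27456, 101936, …
ICs: h(0) = 4, h′(0) = -16.

f: a_k = 4, 8, -8, 16, -40, 112, -336, 1056, -3432, …
g: a_k = 0, -4, 0, 16/3, 0, -64/5, 0, 256/7, 0, …
Sum ⇒ L₀ = lclm(L_f,L_g) in ℚ(x)⟨Dx⟩.
h=h₀': d/dx-closure on L₀ ⇒ L.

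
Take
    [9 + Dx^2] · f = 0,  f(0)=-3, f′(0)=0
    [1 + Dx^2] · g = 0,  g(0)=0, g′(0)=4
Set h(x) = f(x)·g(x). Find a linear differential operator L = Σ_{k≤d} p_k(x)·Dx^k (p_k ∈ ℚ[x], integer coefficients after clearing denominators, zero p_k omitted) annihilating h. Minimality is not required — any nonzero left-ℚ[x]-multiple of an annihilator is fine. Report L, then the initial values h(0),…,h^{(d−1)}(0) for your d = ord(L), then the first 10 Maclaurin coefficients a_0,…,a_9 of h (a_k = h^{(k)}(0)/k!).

L = 64 + 20·Dx^2 + Dx^4  (order 4).
h: a_k = 0, -12, 0, 56, 0, -248/5, 0, 2032/105, 0, -584/135, …
ICs: h(0) = 0, h′(0) = -12, h′′(0) = 0, h′′′(0) = 336.

f: a_k = -3, 0, 27/2, 0, -81/8, 0, 243/80, 0, -2187/4480, 0, …
g: a_k = 0, 4, 0, -2/3, 0, 1/30, 0, -1/1260, 0, 1/90720, …
f·g: L₀ = L_f ⊗_s L_g, ord ≤ 2·2.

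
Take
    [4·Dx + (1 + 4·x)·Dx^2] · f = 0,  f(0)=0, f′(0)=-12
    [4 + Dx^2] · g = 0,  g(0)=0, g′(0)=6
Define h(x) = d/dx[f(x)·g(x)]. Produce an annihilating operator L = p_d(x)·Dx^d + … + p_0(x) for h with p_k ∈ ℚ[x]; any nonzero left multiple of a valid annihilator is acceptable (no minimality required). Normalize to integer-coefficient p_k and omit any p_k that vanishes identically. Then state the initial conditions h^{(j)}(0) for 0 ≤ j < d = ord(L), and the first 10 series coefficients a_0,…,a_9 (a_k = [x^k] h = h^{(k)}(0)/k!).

f: a_k = 0, -12, 24, -64, 192, -3072/5, 2048, -49152/7, 24576, -262144/3, …
g: a_k = 0, 6, 0, -4, 0, 4/5, 0, -8/105, 0, 4/945, …
h₀=f·g: eliminate ⇒ L₀, order ≤ 2·2.
Derive L from L₀ (diff closure).
L = (-832 - 992·x - 5568·x^2 - 12288·x^3 - 2048·x^4 + 24576·x^5 + 16384·x^6) + (-264 - 1568·x - 2560·x^2 + 10240·x^4 + 8192·x^5)·Dx + (-220 - 368·x - 1760·x^2 - 3072·x^3 + 2048·x^4 + 12288·x^5 + 8192·x^6)·Dx^2 + (-66 - 392·x - 640·x^2 + 2560·x^4 + 2048·x^5)·Dx^3 + (-3 - 30·x - 92·x^2 + 640·x^4 + 1536·x^5 + 1024·x^6)·Dx^4  (order 4).
h: a_k = 0, -144, 432, -1344, 5280, -20640, 403872/5, -11122432/35, 43915968/35, -1564566688/315, …
ICs: h(0) = 0, h′(0) = -144, h′′(0) = 864, h′′′(0) = -8064.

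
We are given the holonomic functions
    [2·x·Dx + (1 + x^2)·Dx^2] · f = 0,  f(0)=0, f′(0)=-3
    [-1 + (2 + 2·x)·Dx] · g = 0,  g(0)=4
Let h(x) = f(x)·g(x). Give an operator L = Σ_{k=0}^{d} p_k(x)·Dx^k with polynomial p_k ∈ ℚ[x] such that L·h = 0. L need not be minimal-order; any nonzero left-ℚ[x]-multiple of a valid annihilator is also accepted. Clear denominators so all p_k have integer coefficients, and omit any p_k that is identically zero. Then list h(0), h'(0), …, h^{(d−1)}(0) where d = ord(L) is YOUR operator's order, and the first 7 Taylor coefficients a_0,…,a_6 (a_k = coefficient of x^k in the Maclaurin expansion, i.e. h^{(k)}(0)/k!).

f: a_k = 0, -3, 0, 1, 0, -3/5, 0, …
g: a_k = 4, 2, -1/2, 1/4, -5/32, 7/64, -21/256, …
f·g: L₀ = L_f ⊗_s L_g, ord ≤ 2·1.
L = (3 - 4·x - x^2) + (-4 + 4·x + 12·x^2 + 4·x^3)·Dx + (4 + 8·x + 8·x^2 + 8·x^3 + 4·x^4)·Dx^2  (order 2).
h: a_k = 0, -12, -6, 11/2, 5/4, -389/160, -409/320, …
ICs: h(0) = 0, h′(0) = -12.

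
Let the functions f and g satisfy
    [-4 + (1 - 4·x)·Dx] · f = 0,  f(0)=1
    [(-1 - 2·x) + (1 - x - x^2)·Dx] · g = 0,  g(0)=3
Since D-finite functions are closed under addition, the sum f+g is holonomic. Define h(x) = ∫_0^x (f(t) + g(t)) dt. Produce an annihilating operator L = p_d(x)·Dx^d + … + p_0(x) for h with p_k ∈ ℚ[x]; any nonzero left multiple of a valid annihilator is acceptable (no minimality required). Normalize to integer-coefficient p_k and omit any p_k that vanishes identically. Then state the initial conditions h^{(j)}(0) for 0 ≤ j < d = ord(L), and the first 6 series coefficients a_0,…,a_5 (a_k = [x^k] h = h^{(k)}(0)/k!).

f: a_k = 1, 4, 16, 64, 256, 1024, …
g: a_k = 3, 3, 6, 9, 15, 24, …
Sum ⇒ L₀ = lclm(L_f,L_g) in ℚ(x)⟨Dx⟩.
h=∫h₀ ⇒ L = L₀·Dx.
L = (-16 - 72·x + 24·x^2 - 32·x^3)·Dx + (28 - 38·x - 54·x^2 + 16·x^3 - 64·x^4)·Dx^2 + (-3 + 17·x - 23·x^2 + 14·x^3 - 4·x^4 - 16·x^5)·Dx^3  (order 3).
h: a_k = 0, 4, 7/2, 22/3, 73/4, 271/5, …
ICs: h(0) = 0, h′(0) = 4, h′′(0) = 7.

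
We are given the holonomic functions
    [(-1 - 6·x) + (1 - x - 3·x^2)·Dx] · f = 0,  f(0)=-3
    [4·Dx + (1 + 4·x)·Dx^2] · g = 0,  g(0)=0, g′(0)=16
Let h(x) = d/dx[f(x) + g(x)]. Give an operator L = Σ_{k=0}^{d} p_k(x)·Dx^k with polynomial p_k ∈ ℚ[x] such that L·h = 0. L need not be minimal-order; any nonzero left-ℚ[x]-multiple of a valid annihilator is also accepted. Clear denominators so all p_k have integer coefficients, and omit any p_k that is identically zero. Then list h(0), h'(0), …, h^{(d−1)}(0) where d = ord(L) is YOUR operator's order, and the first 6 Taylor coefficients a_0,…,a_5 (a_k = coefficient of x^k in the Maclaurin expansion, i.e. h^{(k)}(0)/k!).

f: a_k = -3, -3, -12, -21, -57, -120, …
g: a_k = 0, 16, -32, 256/3, -256, 4096/5, …
Sum ⇒ L₀ = lclm(L_f,L_g) in ℚ(x)⟨Dx⟩.
Derive L from L₀ (diff closure).
L = (212 + 1072·x + 3144·x^2 + 2160·x^3 + 2592·x^4) + (5 + 248·x + 1922·x^2 + 4308·x^3 + 4464·x^4 + 4320·x^5)·Dx + (-6 - 53·x - 108·x^2 + 110·x^3 + 519·x^4 + 1044·x^5 + 864·x^6)·Dx^2  (order 2).
h: a_k = 13, -88, 193, -1252, 3496, -18130, …
ICs: h(0) = 13, h′(0) = -88.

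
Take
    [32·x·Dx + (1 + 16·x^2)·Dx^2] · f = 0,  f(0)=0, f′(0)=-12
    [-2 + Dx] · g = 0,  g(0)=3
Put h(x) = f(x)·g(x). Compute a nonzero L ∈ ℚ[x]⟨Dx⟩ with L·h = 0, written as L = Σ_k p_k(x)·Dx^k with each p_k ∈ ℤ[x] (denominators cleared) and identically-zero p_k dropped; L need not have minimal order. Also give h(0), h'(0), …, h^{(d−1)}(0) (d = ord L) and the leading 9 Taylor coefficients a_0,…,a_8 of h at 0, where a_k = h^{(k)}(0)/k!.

L = (4 - 64·x + 64·x^2) + (-4 + 32·x - 64·x^2)·Dx + (1 + 16·x^2)·Dx^2  (order 2).
h: a_k = 0, -36, -72, 120, 336, -7416/5, -3440, 612624/35, 1390304/35, …
ICs: h(0) = 0, h′(0) = -36.

f: a_k = 0, -12, 0, 64, 0, -3072/5, 0, 49152/7, 0, …
g: a_k = 3, 6, 6, 4, 2, 4/5, 4/15, 8/105, 2/105, …
h₀=f·g: eliminate ⇒ L₀, order ≤ 2·1.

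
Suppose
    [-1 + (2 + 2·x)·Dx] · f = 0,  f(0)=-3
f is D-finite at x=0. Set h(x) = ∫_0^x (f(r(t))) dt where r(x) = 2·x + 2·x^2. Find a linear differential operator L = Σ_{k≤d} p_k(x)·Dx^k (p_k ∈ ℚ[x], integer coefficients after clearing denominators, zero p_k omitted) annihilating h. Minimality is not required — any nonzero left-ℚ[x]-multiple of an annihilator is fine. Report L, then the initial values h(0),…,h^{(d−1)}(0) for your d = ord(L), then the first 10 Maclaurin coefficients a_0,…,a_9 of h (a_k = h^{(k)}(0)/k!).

L = (-1 - 2·x)·Dx + (1 + 2·x + 2·x^2)·Dx^2  (order 2).
h: a_k = 0, -3, -3/2, -1/2, 3/8, -9/40, 1/16, 9/112, -21/128, 61/384, …
ICs: h(0) = 0, h′(0) = -3.

f: a_k = -3, -3/2, 3/8, -3/16, 15/128, -21/256, 63/1024, -99/2048, 1287/32768, -2145/65536, …
Substitute x→r, Dx→(1/r')Dx; clear ⇒ L₀.
Integrate: L := L₀·Dx.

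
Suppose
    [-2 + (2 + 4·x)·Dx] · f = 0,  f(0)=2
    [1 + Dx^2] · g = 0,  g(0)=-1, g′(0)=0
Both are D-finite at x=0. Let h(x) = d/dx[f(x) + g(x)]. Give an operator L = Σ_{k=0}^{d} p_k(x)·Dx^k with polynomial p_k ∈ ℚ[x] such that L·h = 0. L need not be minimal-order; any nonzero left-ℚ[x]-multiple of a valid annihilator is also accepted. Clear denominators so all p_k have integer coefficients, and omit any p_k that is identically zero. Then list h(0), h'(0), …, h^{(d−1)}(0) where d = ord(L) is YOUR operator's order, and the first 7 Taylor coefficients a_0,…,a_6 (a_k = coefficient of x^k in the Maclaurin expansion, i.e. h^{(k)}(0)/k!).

L = (-4 - x - x^2) + (-1 - 3·x - 3·x^2 - 2·x^3)·Dx + (-4 - x - x^2)·Dx^2 + (-1 - 3·x - 3·x^2 - 2·x^3)·Dx^3  (order 3).
h: a_k = 2, -1, 3, -31/6, 35/4, -1889/120, 231/8, …
ICs: h(0) = 2, h′(0) = -1, h′′(0) = 6.

f: a_k = 2, 2, -1, 1, -5/4, 7/4, -21/8, …
g: a_k = -1, 0, 1/2, 0, -1/24, 0, 1/720, …
Weyl lclm of L_f,L_g ⇒ L₀ (ord ≤ 3).
Differentiate: ansatz ord ≤ ord L₀ ⇒ L.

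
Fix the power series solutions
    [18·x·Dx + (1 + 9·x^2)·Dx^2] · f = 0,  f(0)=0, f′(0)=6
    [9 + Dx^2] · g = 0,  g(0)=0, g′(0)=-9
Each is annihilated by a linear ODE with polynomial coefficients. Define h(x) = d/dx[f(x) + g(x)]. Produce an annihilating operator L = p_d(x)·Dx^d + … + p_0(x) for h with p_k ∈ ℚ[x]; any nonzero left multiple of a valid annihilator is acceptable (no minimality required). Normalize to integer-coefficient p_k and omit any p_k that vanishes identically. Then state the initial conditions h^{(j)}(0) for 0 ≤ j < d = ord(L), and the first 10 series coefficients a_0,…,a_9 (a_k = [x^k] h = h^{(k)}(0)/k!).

f: a_k = 0, 6, 0, -18, 0, 486/5, 0, -4374/7, 0, 4374, …
g: a_k = 0, -9, 0, 27/2, 0, -243/40, 0, 729/560, 0, -729/4480, …
f+g: L₀ = lclm(L_f,L_g), ord ≤ 2+2.
Derive L from L₀ (diff closure).
L = (-1782·x + 20412·x^3 + 13122·x^5) + (-9 + 567·x^2 + 6561·x^4 + 6561·x^6)·Dx + (-198·x + 2268·x^3 + 1458·x^5)·Dx^2 + (-1 + 63·x^2 + 729·x^4 + 729·x^6)·Dx^3  (order 3).
h: a_k = -3, 0, -27/2, 0, 3645/8, 0, -349191/80, 0, 176353119/4480, 0, …
ICs: h(0) = -3, h′(0) = 0, h′′(0) = -27.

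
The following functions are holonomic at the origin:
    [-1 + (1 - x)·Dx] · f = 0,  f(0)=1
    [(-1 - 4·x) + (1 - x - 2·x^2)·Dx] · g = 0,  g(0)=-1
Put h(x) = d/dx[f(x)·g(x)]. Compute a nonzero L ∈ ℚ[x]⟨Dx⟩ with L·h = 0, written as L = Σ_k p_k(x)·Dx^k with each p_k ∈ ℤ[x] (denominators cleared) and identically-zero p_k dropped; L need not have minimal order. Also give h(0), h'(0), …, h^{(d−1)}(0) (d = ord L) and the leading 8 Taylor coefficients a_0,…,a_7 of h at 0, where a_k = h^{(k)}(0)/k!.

L = (5 - 9·x^2 - 16·x^3 + 24·x^4) + (-1 + x + 6·x^2 - 7·x^3 - 5·x^4 + 6·x^5)·Dx  (order 1).
h: a_k = -2, -10, -30, -84, -210, -510, -1190, -2728, …
ICs: h(0) = -2.

f: a_k = 1, 1, 1, 1, 1, 1, 1, 1, …
g: a_k = -1, -1, -3, -5, -11, -21, -43, -85, …
Product ⇒ symmetric product L₀, ord ≤ 1.
h=h₀': d/dx-closure on L₀ ⇒ L.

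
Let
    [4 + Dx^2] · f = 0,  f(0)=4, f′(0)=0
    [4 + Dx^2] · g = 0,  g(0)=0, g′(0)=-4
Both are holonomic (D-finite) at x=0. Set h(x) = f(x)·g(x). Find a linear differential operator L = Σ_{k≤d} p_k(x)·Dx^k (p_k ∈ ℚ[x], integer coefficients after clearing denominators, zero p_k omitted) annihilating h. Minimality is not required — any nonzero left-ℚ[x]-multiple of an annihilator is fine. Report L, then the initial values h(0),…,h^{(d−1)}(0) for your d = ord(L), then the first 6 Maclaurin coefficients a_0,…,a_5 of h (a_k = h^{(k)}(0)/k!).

L = 16·Dx + Dx^3  (order 3).
h: a_k = 0, -16, 0, 128/3, 0, -512/15, …
ICs: h(0) = 0, h′(0) = -16, h′′(0) = 0.

f: a_k = 4, 0, -8, 0, 8/3, 0, …
g: a_k = 0, -4, 0, 8/3, 0, -8/15, …
f·g: L₀ = L_f ⊗_s L_g, ord ≤ 2·2.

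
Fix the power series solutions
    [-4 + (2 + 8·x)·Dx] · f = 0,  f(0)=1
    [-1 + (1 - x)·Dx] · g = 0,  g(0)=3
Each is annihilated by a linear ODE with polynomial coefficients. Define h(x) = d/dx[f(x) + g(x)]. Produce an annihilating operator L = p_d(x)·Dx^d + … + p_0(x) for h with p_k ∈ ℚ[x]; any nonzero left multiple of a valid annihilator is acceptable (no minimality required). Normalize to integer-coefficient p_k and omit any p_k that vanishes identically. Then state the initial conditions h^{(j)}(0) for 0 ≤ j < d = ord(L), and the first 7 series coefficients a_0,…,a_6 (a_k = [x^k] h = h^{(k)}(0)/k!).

L = (-18 - 12·x) + (3 - 36·x - 42·x^2)·Dx + (2 + 9·x + x^2 - 12·x^3)·Dx^2  (order 2).
h: a_k = 5, 2, 21, -28, 155, -486, 1869, …
ICs: h(0) = 5, h′(0) = 2.

f: a_k = 1, 2, -2, 4, -10, 28, -84, …
g: a_k = 3, 3, 3, 3, 3, 3, 3, …
Sum ⇒ L₀ = lclm(L_f,L_g) in ℚ(x)⟨Dx⟩.
Differentiate: ansatz ord ≤ ord L₀ ⇒ L.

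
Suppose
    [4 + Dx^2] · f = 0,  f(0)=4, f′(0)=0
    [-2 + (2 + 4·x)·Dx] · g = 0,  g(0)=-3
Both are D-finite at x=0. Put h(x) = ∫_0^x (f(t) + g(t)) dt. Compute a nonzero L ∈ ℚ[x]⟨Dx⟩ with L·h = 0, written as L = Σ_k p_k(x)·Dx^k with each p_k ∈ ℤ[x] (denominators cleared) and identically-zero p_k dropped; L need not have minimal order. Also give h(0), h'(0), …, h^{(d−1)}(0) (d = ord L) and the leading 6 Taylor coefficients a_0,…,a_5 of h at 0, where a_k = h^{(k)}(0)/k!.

f: a_k = 4, 0, -8, 0, 8/3, 0, …
g: a_k = -3, -3, 3/2, -3/2, 15/8, -21/8, …
Weyl lclm of L_f,L_g ⇒ L₀ (ord ≤ 3).
Integrate: L := L₀·Dx.
L = (-28 - 64·x - 64·x^2)·Dx + (12 + 88·x + 192·x^2 + 128·x^3)·Dx^2 + (-7 - 16·x - 16·x^2)·Dx^3 + (3 + 22·x + 48·x^2 + 32·x^3)·Dx^4  (order 4).
h: a_k = 0, 1, -3/2, -13/6, -3/8, 109/120, …
ICs: h(0) = 0, h′(0) = 1, h′′(0) = -3, h′′′(0) = -13.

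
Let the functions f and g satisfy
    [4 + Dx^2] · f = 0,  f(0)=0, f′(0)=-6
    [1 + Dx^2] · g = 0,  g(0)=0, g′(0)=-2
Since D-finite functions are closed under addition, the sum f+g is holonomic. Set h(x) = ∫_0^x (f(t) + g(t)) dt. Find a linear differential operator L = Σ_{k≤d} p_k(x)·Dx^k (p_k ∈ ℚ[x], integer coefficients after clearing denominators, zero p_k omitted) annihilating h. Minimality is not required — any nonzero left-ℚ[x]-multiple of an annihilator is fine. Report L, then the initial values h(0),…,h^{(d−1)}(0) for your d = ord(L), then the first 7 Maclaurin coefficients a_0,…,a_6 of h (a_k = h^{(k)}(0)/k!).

f: a_k = 0, -6, 0, 4, 0, -4/5, 0, …
g: a_k = 0, -2, 0, 1/3, 0, -1/60, 0, …
L₀ := lclm(L_f,L_g); ord L₀ ≤ 2+2.
h=∫₀ˣh₀: take L = L₀·Dx.
L = 4·Dx + 5·Dx^3 + Dx^5  (order 5).
h: a_k = 0, 0, -4, 0, 13/12, 0, -49/360, …
ICs: h(0) = 0, h′(0) = 0, h′′(0) = -8, h′′′(0) = 0, h′′′′(0) = 26.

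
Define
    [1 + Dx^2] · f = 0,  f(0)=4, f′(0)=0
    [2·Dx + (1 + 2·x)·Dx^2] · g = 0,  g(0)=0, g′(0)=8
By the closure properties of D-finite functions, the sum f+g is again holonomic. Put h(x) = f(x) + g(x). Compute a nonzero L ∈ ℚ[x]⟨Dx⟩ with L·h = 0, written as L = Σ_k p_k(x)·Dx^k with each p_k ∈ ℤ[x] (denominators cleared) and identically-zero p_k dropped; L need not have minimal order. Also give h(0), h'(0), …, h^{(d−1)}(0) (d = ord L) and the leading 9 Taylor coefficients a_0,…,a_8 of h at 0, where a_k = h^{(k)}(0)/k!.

L = (50 + 8·x + 8·x^2)·Dx + (9 + 22·x + 12·x^2 + 8·x^3)·Dx^2 + (50 + 8·x + 8·x^2)·Dx^3 + (9 + 22·x + 12·x^2 + 8·x^3)·Dx^4  (order 4).
h: a_k = 4, 8, -10, 32/3, -95/6, 128/5, -7681/180, 512/7, -1290239/10080, …
ICs: h(0) = 4, h′(0) = 8, h′′(0) = -20, h′′′(0) = 64.

f: a_k = 4, 0, -2, 0, 1/6, 0, -1/180, 0, 1/10080, …
g: a_k = 0, 8, -8, 32/3, -16, 128/5, -128/3, 512/7, -128, …
Weyl lclm of L_f,L_g ⇒ L₀ (ord ≤ 4).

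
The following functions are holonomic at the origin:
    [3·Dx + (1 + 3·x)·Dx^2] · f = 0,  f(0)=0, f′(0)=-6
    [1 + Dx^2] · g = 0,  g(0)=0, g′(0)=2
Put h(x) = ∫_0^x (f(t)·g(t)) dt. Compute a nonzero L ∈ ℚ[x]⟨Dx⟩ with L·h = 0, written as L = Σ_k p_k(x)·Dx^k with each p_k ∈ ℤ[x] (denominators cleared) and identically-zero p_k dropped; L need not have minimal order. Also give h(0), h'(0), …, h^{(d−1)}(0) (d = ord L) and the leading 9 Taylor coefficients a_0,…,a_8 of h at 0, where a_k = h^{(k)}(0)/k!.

L = (-203 - 222·x - 189·x^2 + 432·x^3 + 324·x^4)·Dx + (-84 - 108·x + 648·x^2 + 648·x^3)·Dx^2 + (-208 - 228·x - 54·x^2 + 864·x^3 + 648·x^4)·Dx^3 + (-84 - 108·x + 648·x^2 + 648·x^3)·Dx^4 + (-5 - 6·x + 135·x^2 + 432·x^3 + 324·x^4)·Dx^5  (order 5).
h: a_k = 0, 0, 0, -4, 9/2, -34/5, 13, -377/14, 9453/160, …
ICs: h(0) = 0, h′(0) = 0, h′′(0) = 0, h′′′(0) = -24, h′′′′(0) = 108.

f: a_k = 0, -6, 9, -18, 81/2, -486/5, 243, -4374/7, 6561/4, …
g: a_k = 0, 2, 0, -1/3, 0, 1/60, 0, -1/2520, 0, …
Product ⇒ symmetric product L₀, ord ≤ 4.
∫: right-multiply L₀ by Dx.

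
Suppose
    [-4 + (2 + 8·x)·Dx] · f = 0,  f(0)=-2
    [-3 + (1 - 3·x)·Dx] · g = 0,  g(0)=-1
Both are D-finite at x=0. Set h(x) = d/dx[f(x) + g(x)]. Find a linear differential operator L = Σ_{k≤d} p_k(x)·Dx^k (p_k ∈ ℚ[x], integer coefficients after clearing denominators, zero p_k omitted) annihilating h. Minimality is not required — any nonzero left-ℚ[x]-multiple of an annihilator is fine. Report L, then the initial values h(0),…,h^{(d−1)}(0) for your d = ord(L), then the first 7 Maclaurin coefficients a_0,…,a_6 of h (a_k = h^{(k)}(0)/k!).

f: a_k = -2, -4, 4, -8, 20, -56, 168, …
g: a_k = -1, -3, -9, -27, -81, -243, -729, …
L₀ := lclm(L_f,L_g); ord L₀ ≤ 1+1.
Differentiate: ansatz ord ≤ ord L₀ ⇒ L.
L = (-90 - 108·x) + (-21 - 252·x - 378·x^2)·Dx + (4 + 13·x - 39·x^2 - 108·x^3)·Dx^2  (order 2).
h: a_k = -7, -10, -105, -244, -1495, -3366, -19005, …
ICs: h(0) = -7, h′(0) = -10.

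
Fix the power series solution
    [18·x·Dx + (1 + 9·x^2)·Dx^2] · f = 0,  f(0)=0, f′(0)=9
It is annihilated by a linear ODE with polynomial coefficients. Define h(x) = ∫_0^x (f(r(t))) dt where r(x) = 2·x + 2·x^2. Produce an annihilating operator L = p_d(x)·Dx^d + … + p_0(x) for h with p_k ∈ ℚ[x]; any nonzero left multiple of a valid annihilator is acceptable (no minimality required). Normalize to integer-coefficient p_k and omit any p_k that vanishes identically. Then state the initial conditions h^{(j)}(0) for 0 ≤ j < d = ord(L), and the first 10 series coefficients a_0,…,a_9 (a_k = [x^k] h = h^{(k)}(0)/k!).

f: a_k = 0, 9, 0, -27, 0, 729/5, 0, -6561/7, 0, 6561, …
h₀=f(r): pull back L_f along r ⇒ L₀.
Integrate: L := L₀·Dx.
L = (-2 + 72·x + 288·x^2 + 432·x^3 + 216·x^4)·Dx^2 + (1 + 2·x + 36·x^2 + 144·x^3 + 180·x^4 + 72·x^5)·Dx^3  (order 3).
h: a_k = 0, 0, 9, 6, -54, -648/5, 3348/5, 23112/7, -64152/7, -88128, …
ICs: h(0) = 0, h′(0) = 0, h′′(0) = 18.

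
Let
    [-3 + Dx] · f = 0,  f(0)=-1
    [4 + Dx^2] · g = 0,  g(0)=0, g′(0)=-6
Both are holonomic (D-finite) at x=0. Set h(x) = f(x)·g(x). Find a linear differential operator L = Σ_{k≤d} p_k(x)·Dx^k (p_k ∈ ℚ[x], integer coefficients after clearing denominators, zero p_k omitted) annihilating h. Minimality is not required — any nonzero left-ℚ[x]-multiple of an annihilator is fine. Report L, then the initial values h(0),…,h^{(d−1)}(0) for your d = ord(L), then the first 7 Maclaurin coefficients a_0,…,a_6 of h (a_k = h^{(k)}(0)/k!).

L = 13 - 6·Dx + Dx^2  (order 2).
h: a_k = 0, 6, 18, 23, 15, 61/20, -69/20, …
ICs: h(0) = 0, h′(0) = 6.

f: a_k = -1, -3, -9/2, -9/2, -27/8, -81/40, -81/80, …
g: a_k = 0, -6, 0, 4, 0, -4/5, 0, …
L₀ := L_f ⊗_s L_g (sym. prod.), ord ≤ 2.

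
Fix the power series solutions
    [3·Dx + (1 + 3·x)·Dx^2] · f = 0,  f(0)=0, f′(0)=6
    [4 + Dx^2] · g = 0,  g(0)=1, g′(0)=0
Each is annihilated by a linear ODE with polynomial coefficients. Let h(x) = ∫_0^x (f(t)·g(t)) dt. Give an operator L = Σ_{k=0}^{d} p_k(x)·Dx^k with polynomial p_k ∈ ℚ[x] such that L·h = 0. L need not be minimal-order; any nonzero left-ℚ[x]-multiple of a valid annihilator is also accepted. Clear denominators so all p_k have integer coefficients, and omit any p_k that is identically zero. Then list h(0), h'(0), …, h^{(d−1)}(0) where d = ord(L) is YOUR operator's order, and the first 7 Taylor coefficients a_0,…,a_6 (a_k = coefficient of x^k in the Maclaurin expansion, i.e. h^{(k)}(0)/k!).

f: a_k = 0, 6, -9, 18, -81/2, 486/5, -243, …
g: a_k = 1, 0, -2, 0, 2/3, 0, -4/45, …
Sym-product of L_f,L_g gives L₀ (≤ ord 4).
Integrate: L := L₀·Dx.
L = (-1112 - 1248·x + 7344·x^2 + 27648·x^3 + 20736·x^4)·Dx + (-48 + 2160·x + 10368·x^2 + 10368·x^3)·Dx^2 + (-250 + 240·x + 4968·x^2 + 13824·x^3 + 10368·x^4)·Dx^3 + (-12 + 540·x + 2592·x^2 + 2592·x^3)·Dx^4 + (7 + 138·x + 783·x^2 + 1728·x^3 + 1296·x^4)·Dx^5  (order 5).
h: a_k = 0, 0, 3, -3, 3/2, -9/2, 163/15, …
ICs: h(0) = 0, h′(0) = 0, h′′(0) = 6, h′′′(0) = -18, h′′′′(0) = 36.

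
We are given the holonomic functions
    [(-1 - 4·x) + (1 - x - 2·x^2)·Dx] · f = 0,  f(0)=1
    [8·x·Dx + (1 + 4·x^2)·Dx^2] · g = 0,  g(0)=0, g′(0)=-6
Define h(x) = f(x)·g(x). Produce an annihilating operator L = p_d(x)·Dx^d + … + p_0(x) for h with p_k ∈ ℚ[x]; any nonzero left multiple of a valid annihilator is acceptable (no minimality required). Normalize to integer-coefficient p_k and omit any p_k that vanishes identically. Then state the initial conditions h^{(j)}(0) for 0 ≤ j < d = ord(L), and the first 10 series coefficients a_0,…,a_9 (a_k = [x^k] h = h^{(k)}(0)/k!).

f: a_k = 1, 1, 3, 5, 11, 21, 43, 85, 171, 341, …
g: a_k = 0, -6, 0, 8, 0, -96/5, 0, 384/7, 0, -512/3, …
L₀ := L_f ⊗_s L_g (sym. prod.), ord ≤ 2.
L = (4 + 8·x + 48·x^2) + (2 + 16·x^2 + 48·x^3)·Dx + (-1 + x - 2·x^2 + 4·x^3 + 8·x^4)·Dx^2  (order 2).
h: a_k = 0, -6, -6, -10, -22, -306/5, -526/5, -6046/35, -2682/7, -94426/105, …
ICs: h(0) = 0, h′(0) = -6.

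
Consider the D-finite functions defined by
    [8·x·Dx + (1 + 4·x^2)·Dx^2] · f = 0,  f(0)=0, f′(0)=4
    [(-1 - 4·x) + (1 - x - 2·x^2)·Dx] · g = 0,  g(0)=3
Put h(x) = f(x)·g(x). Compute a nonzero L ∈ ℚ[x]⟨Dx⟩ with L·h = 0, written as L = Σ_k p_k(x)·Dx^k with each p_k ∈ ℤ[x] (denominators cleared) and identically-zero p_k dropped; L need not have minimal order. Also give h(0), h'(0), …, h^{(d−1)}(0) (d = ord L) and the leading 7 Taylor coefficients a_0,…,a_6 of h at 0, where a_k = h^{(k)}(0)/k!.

f: a_k = 0, 4, 0, -16/3, 0, 64/5, 0, …
g: a_k = 3, 3, 9, 15, 33, 63, 129, …
L₀ := L_f ⊗_s L_g (sym. prod.), ord ≤ 2.
L = (4 + 8·x + 48·x^2) + (2 + 16·x^2 + 48·x^3)·Dx + (-1 + x - 2·x^2 + 4·x^3 + 8·x^4)·Dx^2  (order 2).
h: a_k = 0, 12, 12, 20, 44, 612/5, 1052/5, …
ICs: h(0) = 0, h′(0) = 12.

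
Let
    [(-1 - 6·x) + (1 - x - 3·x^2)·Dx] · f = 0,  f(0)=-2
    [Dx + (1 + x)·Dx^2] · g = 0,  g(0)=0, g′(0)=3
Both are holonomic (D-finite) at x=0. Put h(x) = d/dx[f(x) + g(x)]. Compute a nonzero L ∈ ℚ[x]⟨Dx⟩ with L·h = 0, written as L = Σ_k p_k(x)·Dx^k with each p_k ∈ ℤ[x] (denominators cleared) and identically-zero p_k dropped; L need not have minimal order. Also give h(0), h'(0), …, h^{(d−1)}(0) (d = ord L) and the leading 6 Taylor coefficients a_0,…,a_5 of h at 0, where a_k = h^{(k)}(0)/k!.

f: a_k = -2, -2, -8, -14, -38, -80, …
g: a_k = 0, 3, -3/2, 1, -3/4, 3/5, …
h₀=f+g: left-lcm gives L₀, ord ≤ 3.
Differentiate: ansatz ord ≤ ord L₀ ⇒ L.
L = (58 + 350·x + 636·x^2 + 756·x^3 + 324·x^4) + (40 + 364·x + 976·x^2 + 1632·x^3 + 1530·x^4 + 540·x^5)·Dx + (-9 - 31·x - 27·x^2 + 115·x^3 + 345·x^4 + 333·x^5 + 108·x^6)·Dx^2  (order 2).
h: a_k = 1, -19, -39, -155, -397, -1167, …
ICs: h(0) = 1, h′(0) = -19.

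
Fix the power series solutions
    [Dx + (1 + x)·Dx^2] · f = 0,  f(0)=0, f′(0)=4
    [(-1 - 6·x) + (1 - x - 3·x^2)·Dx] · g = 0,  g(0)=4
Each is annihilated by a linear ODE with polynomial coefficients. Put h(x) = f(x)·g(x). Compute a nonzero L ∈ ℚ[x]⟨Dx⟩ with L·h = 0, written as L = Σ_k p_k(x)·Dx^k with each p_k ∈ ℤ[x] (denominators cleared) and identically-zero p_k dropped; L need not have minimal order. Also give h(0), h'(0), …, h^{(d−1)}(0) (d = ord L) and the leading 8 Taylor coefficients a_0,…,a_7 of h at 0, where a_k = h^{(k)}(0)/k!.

f: a_k = 0, 4, -2, 4/3, -1, 4/5, -2/3, 4/7, …
g: a_k = 4, 4, 16, 28, 76, 160, 388, 868, …
f·g: L₀ = L_f ⊗_s L_g, ord ≤ 2·1.
L = (7 + 12·x) + (1 + 15·x + 15·x^2)·Dx + (-1 + 4·x^2 + 3·x^3)·Dx^2  (order 2).
h: a_k = 0, 16, 8, 184/3, 244/3, 4028/15, 7648/15, 138364/105, …
ICs: h(0) = 0, h′(0) = 16.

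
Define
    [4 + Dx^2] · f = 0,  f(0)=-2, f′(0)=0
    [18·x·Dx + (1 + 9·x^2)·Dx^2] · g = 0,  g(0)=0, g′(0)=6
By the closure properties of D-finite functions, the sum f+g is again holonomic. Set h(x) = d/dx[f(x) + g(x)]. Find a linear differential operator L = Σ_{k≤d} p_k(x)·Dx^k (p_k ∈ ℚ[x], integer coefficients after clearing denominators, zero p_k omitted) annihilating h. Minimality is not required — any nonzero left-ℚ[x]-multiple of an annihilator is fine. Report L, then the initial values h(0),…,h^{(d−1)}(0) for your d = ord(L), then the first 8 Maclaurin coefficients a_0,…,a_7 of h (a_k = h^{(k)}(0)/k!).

L = (-3744·x + 37584·x^3 + 11664·x^5) + (-28 + 864·x^2 + 10692·x^4 + 5832·x^6)·Dx + (-936·x + 9396·x^3 + 2916·x^5)·Dx^2 + (-7 + 216·x^2 + 2673·x^4 + 1458·x^6)·Dx^3  (order 3).
h: a_k = 6, 8, -54, -16/3, 486, 16/15, -4374, -32/315, …
ICs: h(0) = 6, h′(0) = 8, h′′(0) = -108.

f: a_k = -2, 0, 4, 0, -4/3, 0, 8/45, 0, …
g: a_k = 0, 6, 0, -18, 0, 486/5, 0, -4374/7, …
f+g: L₀ = lclm(L_f,L_g), ord ≤ 2+2.
Differentiate: ansatz ord ≤ ord L₀ ⇒ L.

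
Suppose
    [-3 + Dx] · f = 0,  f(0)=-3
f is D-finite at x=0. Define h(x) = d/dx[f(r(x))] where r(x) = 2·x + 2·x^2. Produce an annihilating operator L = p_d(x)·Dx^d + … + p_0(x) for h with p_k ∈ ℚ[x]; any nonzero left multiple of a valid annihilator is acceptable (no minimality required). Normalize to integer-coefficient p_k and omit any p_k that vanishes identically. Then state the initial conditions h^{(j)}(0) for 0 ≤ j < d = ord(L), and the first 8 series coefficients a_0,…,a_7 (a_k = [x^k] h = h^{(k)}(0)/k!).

f: a_k = -3, -9, -27/2, -27/2, -81/8, -243/40, -243/80, -729/560, …
f∘r: x↦r, Dx↦Dx/r' in L_f ⇒ L₀.
Differentiate: ansatz ord ≤ ord L₀ ⇒ L.
L = (8 + 24·x + 24·x^2) + (-1 - 2·x)·Dx  (order 1).
h: a_k = -18, -144, -648, -2160, -5832, -67392/5, -137376/5, -1767744/35, …
ICs: h(0) = -18.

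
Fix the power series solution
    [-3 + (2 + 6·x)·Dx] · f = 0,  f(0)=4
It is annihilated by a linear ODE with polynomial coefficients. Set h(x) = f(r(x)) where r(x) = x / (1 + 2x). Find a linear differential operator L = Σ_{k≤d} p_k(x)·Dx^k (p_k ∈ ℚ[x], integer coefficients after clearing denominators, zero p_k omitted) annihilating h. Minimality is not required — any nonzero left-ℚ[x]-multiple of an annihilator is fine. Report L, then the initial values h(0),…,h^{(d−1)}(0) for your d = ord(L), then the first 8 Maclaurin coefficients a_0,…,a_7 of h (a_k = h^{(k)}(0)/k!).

f: a_k = 4, 6, -9/2, 27/4, -405/32, 1701/64, -15309/256, 72171/512, …
h₀=f(r): pull back L_f along r ⇒ L₀.
L = -3 + (2 + 14·x + 20·x^2)·Dx  (order 1).
h: a_k = 4, 6, -33/2, 195/4, -4965/32, 33909/64, -492501/256, 3761283/512, …
ICs: h(0) = 4.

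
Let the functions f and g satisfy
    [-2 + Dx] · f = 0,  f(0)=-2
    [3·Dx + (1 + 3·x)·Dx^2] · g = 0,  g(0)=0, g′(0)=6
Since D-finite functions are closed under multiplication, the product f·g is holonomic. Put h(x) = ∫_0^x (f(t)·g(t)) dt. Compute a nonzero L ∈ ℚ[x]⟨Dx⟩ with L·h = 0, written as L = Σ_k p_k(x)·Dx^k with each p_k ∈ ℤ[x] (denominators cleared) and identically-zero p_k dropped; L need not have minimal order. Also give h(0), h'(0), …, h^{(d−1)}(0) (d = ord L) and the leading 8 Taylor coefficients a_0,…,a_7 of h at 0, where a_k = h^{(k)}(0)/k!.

L = (-2 + 12·x)·Dx + (-1 - 12·x)·Dx^2 + (1 + 3·x)·Dx^3  (order 3).
h: a_k = 0, 0, -6, -2, -6, 29/5, -221/15, 220/7, …
ICs: h(0) = 0, h′(0) = 0, h′′(0) = -12.

f: a_k = -2, -4, -4, -8/3, -4/3, -8/15, -8/45, -16/315, …
g: a_k = 0, 6, -9, 18, -81/2, 486/5, -243, 4374/7, …
Sym-product of L_f,L_g gives L₀ (≤ ord 2).
h=∫h₀ ⇒ L = L₀·Dx.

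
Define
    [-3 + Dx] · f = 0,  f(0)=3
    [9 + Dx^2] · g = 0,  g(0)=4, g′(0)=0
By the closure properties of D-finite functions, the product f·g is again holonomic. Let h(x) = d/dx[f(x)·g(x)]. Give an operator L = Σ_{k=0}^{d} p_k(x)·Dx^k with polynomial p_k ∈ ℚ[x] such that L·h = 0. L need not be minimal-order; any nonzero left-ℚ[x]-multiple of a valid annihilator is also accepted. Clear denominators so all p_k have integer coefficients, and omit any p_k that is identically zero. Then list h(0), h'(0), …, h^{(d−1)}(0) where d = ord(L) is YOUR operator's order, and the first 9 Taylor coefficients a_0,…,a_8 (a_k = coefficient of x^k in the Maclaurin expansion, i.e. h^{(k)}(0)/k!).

L = 18 - 6·Dx + Dx^2  (order 2).
h: a_k = 36, 0, -324, -648, -486, 0, 1458/5, 8748/35, 6561/70, …
ICs: h(0) = 36, h′(0) = 0.

f: a_k = 3, 9, 27/2, 27/2, 81/8, 243/40, 243/80, 729/560, 2187/4480, …
g: a_k = 4, 0, -18, 0, 27/2, 0, -81/20, 0, 729/1120, …
h₀=f·g: eliminate ⇒ L₀, order ≤ 1·2.
h₀' ⇒ L via d/dx closure of L₀.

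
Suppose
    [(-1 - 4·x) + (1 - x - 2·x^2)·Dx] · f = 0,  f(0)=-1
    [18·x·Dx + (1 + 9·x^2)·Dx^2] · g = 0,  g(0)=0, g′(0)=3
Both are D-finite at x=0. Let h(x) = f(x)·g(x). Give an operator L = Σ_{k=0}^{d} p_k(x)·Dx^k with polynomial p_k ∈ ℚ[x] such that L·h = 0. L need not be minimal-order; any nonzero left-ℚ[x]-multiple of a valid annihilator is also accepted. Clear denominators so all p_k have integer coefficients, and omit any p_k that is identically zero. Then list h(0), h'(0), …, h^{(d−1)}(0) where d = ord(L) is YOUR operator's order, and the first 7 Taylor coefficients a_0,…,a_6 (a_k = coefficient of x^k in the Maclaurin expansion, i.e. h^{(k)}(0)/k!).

f: a_k = -1, -1, -3, -5, -11, -21, -43, …
g: a_k = 0, 3, 0, -9, 0, 243/5, 0, …
f·g: L₀ = L_f ⊗_s L_g, ord ≤ 1·2.
L = (4 + 18·x + 108·x^2) + (2 - 10·x + 36·x^2 + 108·x^3)·Dx + (-1 + x - 7·x^2 + 9·x^3 + 18·x^4)·Dx^2  (order 2).
h: a_k = 0, -3, -3, 0, -6, -273/5, -333/5, …
ICs: h(0) = 0, h′(0) = -3.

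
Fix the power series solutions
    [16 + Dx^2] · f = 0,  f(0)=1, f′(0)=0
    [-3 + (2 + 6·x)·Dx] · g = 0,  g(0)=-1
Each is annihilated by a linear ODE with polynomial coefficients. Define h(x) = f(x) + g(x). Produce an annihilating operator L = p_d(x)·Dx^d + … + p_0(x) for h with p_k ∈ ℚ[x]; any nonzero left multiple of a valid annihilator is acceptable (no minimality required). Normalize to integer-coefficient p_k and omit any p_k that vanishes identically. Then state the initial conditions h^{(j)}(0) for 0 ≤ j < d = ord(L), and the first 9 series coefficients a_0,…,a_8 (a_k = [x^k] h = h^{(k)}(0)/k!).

L = (-4368 - 18432·x - 27648·x^2) + (1760 + 17568·x + 55296·x^2 + 55296·x^3)·Dx + (-273 - 1152·x - 1728·x^2)·Dx^2 + (110 + 1098·x + 3456·x^2 + 3456·x^3)·Dx^3  (order 3).
h: a_k = 0, -3/2, -55/8, -27/16, 5311/384, -1701/256, 426761/46080, -72171/2048, 903397951/10321920, …
ICs: h(0) = 0, h′(0) = -3/2, h′′(0) = -55/4.

f: a_k = 1, 0, -8, 0, 32/3, 0, -256/45, 0, 512/315, …
g: a_k = -1, -3/2, 9/8, -27/16, 405/128, -1701/256, 15309/1024, -72171/2048, 2814669/32768, …
f+g: L₀ = lclm(L_f,L_g), ord ≤ 2+1.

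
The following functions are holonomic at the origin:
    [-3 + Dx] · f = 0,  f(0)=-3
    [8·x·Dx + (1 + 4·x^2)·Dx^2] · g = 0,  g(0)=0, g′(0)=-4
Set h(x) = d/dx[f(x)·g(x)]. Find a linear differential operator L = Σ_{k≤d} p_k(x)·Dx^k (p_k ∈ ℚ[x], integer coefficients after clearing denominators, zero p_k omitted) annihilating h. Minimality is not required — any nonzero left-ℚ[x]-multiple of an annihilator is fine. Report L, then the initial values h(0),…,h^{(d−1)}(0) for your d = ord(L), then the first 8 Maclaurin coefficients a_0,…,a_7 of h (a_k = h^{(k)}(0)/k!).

L = (3 - 144·x + 504·x^2 - 576·x^3 + 432·x^4) + (-10 + 72·x - 240·x^2 + 288·x^3 - 288·x^4)·Dx + (3 - 8·x + 24·x^2 - 32·x^3 + 48·x^4)·Dx^2  (order 2).
h: a_k = 12, 72, 114, 24, 69/2, 405, 2973/20, -10278/7, …
ICs: h(0) = 12, h′(0) = 72.

f: a_k = -3, -9, -27/2, -27/2, -81/8, -243/40, -243/80, -729/560, …
g: a_k = 0, -4, 0, 16/3, 0, -64/5, 0, 256/7, …
L₀ := L_f ⊗_s L_g (sym. prod.), ord ≤ 2.
h₀' ⇒ L via d/dx closure of L₀.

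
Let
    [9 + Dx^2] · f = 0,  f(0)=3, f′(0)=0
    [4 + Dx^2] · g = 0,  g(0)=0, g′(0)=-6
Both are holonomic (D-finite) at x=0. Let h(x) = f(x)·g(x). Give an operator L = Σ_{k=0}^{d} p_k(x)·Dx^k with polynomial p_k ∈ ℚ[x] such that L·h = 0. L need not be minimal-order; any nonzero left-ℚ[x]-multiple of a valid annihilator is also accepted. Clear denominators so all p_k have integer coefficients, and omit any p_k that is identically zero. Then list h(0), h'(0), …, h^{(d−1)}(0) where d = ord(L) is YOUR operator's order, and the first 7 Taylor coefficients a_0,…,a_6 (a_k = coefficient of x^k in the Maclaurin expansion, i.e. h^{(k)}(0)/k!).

f: a_k = 3, 0, -27/2, 0, 81/8, 0, -243/80, …
g: a_k = 0, -6, 0, 4, 0, -4/5, 0, …
Sym-product of L_f,L_g gives L₀ (≤ ord 4).
L = 25 + 26·Dx^2 + Dx^4  (order 4).
h: a_k = 0, -18, 0, 93, 0, -2343/20, 0, …
ICs: h(0) = 0, h′(0) = -18, h′′(0) = 0, h′′′(0) = 558.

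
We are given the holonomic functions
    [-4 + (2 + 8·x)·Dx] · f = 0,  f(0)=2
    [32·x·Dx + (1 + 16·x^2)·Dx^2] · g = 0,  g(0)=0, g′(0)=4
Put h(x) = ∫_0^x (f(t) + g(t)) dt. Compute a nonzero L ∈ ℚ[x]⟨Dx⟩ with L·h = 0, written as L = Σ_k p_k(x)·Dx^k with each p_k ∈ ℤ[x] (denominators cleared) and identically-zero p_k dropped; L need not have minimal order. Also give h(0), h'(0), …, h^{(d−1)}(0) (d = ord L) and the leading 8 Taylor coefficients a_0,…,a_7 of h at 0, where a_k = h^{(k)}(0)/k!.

f: a_k = 2, 4, -4, 8, -20, 56, -168, 528, …
g: a_k = 0, 4, 0, -64/3, 0, 1024/5, 0, -16384/7, …
L₀ := lclm(L_f,L_g); ord L₀ ≤ 1+2.
h=∫h₀ ⇒ L = L₀·Dx.
L = (-32 - 320·x + 1536·x^2 + 3072·x^3)·Dx^2 + (-22 - 128·x + 320·x^2 + 6144·x^3 + 10752·x^4)·Dx^3 + (-1 + 12·x + 96·x^2 + 384·x^3 + 1792·x^4 + 3072·x^5)·Dx^4  (order 4).
h: a_k = 0, 2, 4, -4/3, -10/3, -4, 652/15, -24, …
ICs: h(0) = 0, h′(0) = 2, h′′(0) = 8, h′′′(0) = -8.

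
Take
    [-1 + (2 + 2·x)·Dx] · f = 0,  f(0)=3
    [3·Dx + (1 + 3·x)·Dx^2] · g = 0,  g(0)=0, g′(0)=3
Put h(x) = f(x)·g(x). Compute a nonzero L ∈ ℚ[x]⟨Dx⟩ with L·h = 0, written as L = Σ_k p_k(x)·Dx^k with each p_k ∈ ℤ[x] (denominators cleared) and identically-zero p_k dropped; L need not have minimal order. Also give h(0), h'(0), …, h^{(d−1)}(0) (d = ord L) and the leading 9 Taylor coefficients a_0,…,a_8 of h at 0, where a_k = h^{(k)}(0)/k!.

f: a_k = 3, 3/2, -3/8, 3/16, -15/128, 21/256, -63/1024, 99/2048, -1287/32768, …
g: a_k = 0, 3, -9/2, 9, -81/4, 243/5, -243/2, 2187/7, -6561/8, …
Product ⇒ symmetric product L₀, ord ≤ 2.
L = (-3 + 3·x) + (8 + 8·x)·Dx + (4 + 20·x + 28·x^2 + 12·x^3)·Dx^2  (order 2).
h: a_k = 0, 9, -9, 153/8, -45, 70947/640, -180189/640, 26213571/35840, -34648749/17920, …
ICs: h(0) = 0, h′(0) = 9.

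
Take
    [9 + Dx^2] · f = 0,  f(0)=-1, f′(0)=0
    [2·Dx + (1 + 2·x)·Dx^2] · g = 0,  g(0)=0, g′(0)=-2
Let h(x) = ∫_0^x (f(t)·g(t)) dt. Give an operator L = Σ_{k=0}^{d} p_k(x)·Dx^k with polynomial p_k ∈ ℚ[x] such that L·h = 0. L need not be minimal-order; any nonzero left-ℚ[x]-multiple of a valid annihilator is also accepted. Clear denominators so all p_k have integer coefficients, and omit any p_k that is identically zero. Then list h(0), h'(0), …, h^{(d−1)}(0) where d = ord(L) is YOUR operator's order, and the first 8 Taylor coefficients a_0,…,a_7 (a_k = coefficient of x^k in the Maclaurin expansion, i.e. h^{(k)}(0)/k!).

L = (63 + 1053·x + 3969·x^2 + 5832·x^3 + 2916·x^4)·Dx + (63 + 450·x + 972·x^2 + 648·x^3)·Dx^2 + (25 + 270·x + 918·x^2 + 1296·x^3 + 648·x^4)·Dx^3 + (7 + 50·x + 108·x^2 + 72·x^3)·Dx^4 + (2 + 17·x + 53·x^2 + 72·x^3 + 36·x^4)·Dx^5  (order 5).
h: a_k = 0, 0, 1, -2/3, -19/12, 1, 23/120, 1/12, …
ICs: h(0) = 0, h′(0) = 0, h′′(0) = 2, h′′′(0) = -4, h′′′′(0) = -38.

f: a_k = -1, 0, 9/2, 0, -27/8, 0, 81/80, 0, …
g: a_k = 0, -2, 2, -8/3, 4, -32/5, 32/3, -128/7, …
Sym-product of L_f,L_g gives L₀ (≤ ord 4).
h=∫h₀ ⇒ L = L₀·Dx.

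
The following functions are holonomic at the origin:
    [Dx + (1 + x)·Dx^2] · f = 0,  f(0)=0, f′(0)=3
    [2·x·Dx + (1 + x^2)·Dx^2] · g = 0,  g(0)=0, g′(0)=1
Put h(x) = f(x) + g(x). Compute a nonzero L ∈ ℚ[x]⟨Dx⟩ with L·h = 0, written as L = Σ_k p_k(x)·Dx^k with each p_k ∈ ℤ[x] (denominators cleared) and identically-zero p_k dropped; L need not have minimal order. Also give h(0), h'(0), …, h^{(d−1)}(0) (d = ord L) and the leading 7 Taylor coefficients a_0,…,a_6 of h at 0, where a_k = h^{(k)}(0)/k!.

L = (-2 - 6·x + 6·x^2 + 2·x^3)·Dx + (-4 - 4·x + 12·x^3 + 4·x^4)·Dx^2 + (-1 + x + 2·x^2 + 2·x^3 + 3·x^4 + x^5)·Dx^3  (order 3).
h: a_k = 0, 4, -3/2, 2/3, -3/4, 4/5, -1/2, …
ICs: h(0) = 0, h′(0) = 4, h′′(0) = -3.

f: a_k = 0, 3, -3/2, 1, -3/4, 3/5, -1/2, …
g: a_k = 0, 1, 0, -1/3, 0, 1/5, 0, …
Weyl lclm of L_f,L_g ⇒ L₀ (ord ≤ 4).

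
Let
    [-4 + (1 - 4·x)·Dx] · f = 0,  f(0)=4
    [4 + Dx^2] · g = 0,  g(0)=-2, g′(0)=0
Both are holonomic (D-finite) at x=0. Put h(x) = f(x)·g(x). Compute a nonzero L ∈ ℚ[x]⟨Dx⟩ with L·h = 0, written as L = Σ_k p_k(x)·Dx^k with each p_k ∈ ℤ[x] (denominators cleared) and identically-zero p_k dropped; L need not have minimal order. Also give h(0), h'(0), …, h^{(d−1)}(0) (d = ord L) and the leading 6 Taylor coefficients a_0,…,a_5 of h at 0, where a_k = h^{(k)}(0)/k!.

f: a_k = 4, 16, 64, 256, 1024, 4096, …
g: a_k = -2, 0, 4, 0, -4/3, 0, …
h₀=f·g: eliminate ⇒ L₀, order ≤ 1·2.
L = (-4 + 16·x) + 8·Dx + (-1 + 4·x)·Dx^2  (order 2).
h: a_k = -8, -32, -112, -448, -5392/3, -21568/3, …
ICs: h(0) = -8, h′(0) = -32.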